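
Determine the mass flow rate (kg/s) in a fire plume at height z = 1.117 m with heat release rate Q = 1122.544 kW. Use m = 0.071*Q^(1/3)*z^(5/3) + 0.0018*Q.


Q^(1/3) = 10.393
z^(5/3) = 1.2025
First term = 0.071 * 10.393 * 1.2025 = 0.88732
Second term = 0.0018 * 1122.544 = 2.0206
m = 2.9079 kg/s

2.9079 kg/s


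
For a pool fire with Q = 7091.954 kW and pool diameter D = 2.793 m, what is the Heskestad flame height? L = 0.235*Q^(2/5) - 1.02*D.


Q^(2/5) = 34.698
0.235 * Q^(2/5) = 8.1541
1.02 * D = 2.8489
L = 5.3052 m

5.3052 m


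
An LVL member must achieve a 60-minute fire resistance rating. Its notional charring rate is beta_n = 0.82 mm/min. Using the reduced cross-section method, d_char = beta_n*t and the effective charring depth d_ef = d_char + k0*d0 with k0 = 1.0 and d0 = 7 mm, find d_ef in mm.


d_char = 0.82 * 60 = 49.2 mm
d_ef = 49.2 + 1.0*7 = 56.2 mm

56.2 mm


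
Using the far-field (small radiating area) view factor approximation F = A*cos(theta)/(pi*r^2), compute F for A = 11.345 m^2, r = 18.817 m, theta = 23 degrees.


cos(23 deg) = 0.92050
pi*r^2 = 1112.4
F = 11.345 * 0.92050 / 1112.4 = 0.0093881

0.0093881


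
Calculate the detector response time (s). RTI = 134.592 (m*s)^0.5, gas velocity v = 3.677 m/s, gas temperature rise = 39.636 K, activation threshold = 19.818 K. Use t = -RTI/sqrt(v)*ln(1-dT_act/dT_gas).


dT_act/dT_gas = 0.5
ln(1 - 0.5) = -0.69315
t = -134.592 / sqrt(3.677) * -0.69315 = 48.652 s

48.652 s


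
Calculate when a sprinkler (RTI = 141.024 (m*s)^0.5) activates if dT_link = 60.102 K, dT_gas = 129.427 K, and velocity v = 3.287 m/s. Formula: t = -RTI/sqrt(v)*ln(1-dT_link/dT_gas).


dT_link/dT_gas = 0.46437
ln(1 - 0.46437) = -0.62431
t = -141.024 / sqrt(3.287) * -0.62431 = 48.562 s

48.562 s


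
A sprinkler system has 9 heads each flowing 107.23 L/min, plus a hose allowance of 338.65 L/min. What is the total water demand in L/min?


Sprinkler demand = 9 * 107.23 = 965.07 L/min
Total = 965.07 + 338.65 = 1303.72 L/min

1303.72 L/min


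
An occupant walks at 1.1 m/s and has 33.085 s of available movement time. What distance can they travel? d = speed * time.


d = 1.1 * 33.085 = 36.394 m

36.394 m


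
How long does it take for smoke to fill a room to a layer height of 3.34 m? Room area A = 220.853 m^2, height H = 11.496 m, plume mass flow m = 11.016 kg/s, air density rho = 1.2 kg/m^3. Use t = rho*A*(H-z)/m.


H - z = 8.156 m
t = 1.2 * 220.853 * 8.156 / 11.016 = 196.22 s

196.22 s


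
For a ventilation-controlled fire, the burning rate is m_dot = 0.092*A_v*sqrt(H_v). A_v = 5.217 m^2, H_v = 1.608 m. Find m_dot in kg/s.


sqrt(H_v) = 1.2681
m_dot = 0.092 * 5.217 * 1.2681 = 0.60863 kg/s

0.60863 kg/s


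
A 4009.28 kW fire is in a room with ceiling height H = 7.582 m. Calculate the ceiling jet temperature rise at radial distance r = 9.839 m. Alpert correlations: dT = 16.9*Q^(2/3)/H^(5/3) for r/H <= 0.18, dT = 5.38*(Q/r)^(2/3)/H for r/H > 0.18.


r/H = 9.839 / 7.582 = 1.2977
r/H > 0.18, so dT = 5.38*(Q/r)^(2/3)/H
Q/r = 407.49
(Q/r)^(2/3) = 54.964
dT = 5.38 * 54.964 / 7.582 = 39.001 K

39.001 K


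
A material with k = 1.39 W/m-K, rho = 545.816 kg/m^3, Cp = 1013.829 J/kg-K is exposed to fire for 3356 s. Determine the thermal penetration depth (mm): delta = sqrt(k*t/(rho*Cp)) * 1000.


alpha = 1.39 / (545.816 * 1013.829) = 2.5119e-06 m^2/s
alpha * t = 0.0084300
delta = sqrt(0.0084300) * 1000 = 91.815 mm

91.815 mm


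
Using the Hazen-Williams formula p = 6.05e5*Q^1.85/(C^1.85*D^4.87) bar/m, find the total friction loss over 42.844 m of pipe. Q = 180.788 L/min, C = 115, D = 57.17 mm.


Q^1.85 = 14989
C^1.85 = 6490.7
D^4.87 = 3.6092e+08
p/m = 0.0038710 bar/m
p_total = 0.0038710 * 42.844 = 0.16585 bar

0.16585 bar


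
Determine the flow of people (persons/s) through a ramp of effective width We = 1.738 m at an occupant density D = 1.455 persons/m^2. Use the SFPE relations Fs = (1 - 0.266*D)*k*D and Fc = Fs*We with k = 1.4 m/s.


1 - 0.266*D = 1 - 0.266*1.455 = 0.61297
Fs = 0.61297 * 1.4 * 1.455 = 1.2486 persons/(s*m)
Fc = 1.2486 * 1.738 = 2.1701 persons/s

2.1701 persons/s


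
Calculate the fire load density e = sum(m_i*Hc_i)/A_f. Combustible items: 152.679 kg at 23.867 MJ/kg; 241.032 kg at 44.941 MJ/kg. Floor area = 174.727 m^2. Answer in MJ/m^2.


Total energy = 152.679*23.867 + 241.032*44.941
= 3643.990 + 10832.22
= 14476.21 MJ
e = 14476.21 / 174.727 = 82.850 MJ/m^2

82.850 MJ/m^2


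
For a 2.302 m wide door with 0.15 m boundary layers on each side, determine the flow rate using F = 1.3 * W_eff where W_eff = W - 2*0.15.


W_eff = 2.302 - 0.30 = 2.002 m
F = 1.3 * 2.002 = 2.6026 persons/s

2.6026 persons/s


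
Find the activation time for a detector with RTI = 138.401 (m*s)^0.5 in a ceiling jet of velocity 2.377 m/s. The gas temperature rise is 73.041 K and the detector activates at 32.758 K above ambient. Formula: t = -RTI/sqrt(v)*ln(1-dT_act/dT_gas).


dT_act/dT_gas = 0.44849
ln(1 - 0.44849) = -0.59509
t = -138.401 / sqrt(2.377) * -0.59509 = 53.421 s

53.421 s


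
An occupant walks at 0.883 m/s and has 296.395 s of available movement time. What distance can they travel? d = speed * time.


d = 0.883 * 296.395 = 261.72 m

261.72 m


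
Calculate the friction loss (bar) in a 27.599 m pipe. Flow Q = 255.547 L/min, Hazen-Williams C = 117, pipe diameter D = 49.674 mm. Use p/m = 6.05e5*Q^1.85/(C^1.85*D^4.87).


Q^1.85 = 28433
C^1.85 = 6701.1
D^4.87 = 1.8203e+08
p/m = 0.014102 bar/m
p_total = 0.014102 * 27.599 = 0.38920 bar

0.38920 bar


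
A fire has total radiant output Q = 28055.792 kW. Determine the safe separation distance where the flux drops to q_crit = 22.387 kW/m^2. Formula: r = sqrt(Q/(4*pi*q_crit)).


4*pi*q_crit = 281.32
Q/(4*pi*q_crit) = 99.728
r = sqrt(99.728) = 9.9864 m

9.9864 m


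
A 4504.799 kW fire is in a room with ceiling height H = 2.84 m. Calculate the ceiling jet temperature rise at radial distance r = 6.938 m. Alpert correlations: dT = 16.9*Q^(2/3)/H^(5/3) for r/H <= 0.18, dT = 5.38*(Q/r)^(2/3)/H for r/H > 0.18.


r/H = 6.938 / 2.84 = 2.4430
r/H > 0.18, so dT = 5.38*(Q/r)^(2/3)/H
Q/r = 649.29
(Q/r)^(2/3) = 74.983
dT = 5.38 * 74.983 / 2.84 = 142.04 K

142.04 K


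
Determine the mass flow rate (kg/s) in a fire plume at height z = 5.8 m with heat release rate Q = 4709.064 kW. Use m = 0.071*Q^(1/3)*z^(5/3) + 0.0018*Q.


Q^(1/3) = 16.761
z^(5/3) = 18.723
First term = 0.071 * 16.761 * 18.723 = 22.282
Second term = 0.0018 * 4709.064 = 8.4763
m = 30.758 kg/s

30.758 kg/s


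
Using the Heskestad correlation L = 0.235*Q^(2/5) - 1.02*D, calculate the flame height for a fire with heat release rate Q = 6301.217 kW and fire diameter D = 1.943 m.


Q^(2/5) = 33.096
0.235 * Q^(2/5) = 7.7775
1.02 * D = 1.9819
L = 5.7956 m

5.7956 m


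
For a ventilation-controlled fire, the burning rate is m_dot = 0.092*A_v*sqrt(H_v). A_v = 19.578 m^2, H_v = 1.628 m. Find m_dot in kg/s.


sqrt(H_v) = 1.2759
m_dot = 0.092 * 19.578 * 1.2759 = 2.2982 kg/s

2.2982 kg/s


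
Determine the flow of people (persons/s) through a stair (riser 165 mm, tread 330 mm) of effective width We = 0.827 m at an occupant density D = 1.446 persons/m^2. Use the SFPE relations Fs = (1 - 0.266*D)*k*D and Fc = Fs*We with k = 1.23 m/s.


1 - 0.266*D = 1 - 0.266*1.446 = 0.61536
Fs = 0.61536 * 1.23 * 1.446 = 1.0945 persons/(s*m)
Fc = 1.0945 * 0.827 = 0.90513 persons/s

0.90513 persons/s


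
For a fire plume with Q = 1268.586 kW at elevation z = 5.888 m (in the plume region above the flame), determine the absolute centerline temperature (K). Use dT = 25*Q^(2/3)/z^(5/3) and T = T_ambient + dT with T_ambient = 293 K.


Q^(2/3) = 117.19
z^(5/3) = 19.199
dT = 25 * 117.19 / 19.199 = 152.59 K
T = 293 + 152.59 = 445.59 K

445.59 K


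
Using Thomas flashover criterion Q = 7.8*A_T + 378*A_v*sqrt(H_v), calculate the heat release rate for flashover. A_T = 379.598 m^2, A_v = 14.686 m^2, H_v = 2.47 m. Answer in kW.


7.8*A_T = 2960.9
sqrt(H_v) = 1.5716
378*A_v*sqrt(H_v) = 8724.6
Q = 2960.9 + 8724.6 = 11685 kW

11685 kW


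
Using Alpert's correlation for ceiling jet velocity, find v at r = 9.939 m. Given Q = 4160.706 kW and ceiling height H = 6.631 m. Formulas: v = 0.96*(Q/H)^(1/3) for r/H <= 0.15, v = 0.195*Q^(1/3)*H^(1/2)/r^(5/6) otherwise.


r/H = 9.939 / 6.631 = 1.4989
r/H > 0.15, so v = 0.195*Q^(1/3)*H^(1/2)/r^(5/6)
Q^(1/3) = 16.084
H^(1/2) = 2.5751
r^(5/6) = 6.7783
v = 0.195 * 16.084 * 2.5751 / 6.7783 = 1.1915 m/s

1.1915 m/s


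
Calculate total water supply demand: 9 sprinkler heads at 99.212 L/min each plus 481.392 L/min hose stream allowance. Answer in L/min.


Sprinkler demand = 9 * 99.212 = 892.908 L/min
Total = 892.908 + 481.392 = 1374.3 L/min

1374.3 L/min


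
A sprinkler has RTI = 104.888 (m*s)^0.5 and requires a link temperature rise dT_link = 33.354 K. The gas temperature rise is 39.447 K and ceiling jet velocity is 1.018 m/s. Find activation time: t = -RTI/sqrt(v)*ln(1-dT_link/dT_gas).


dT_link/dT_gas = 0.84554
ln(1 - 0.84554) = -1.8678
t = -104.888 / sqrt(1.018) * -1.8678 = 194.17 s

194.17 s


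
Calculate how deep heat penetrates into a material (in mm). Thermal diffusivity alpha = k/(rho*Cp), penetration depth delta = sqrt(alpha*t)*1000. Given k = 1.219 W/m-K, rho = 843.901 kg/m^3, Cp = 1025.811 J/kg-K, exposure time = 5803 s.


alpha = 1.219 / (843.901 * 1025.811) = 1.4081e-06 m^2/s
alpha * t = 0.0081714
delta = sqrt(0.0081714) * 1000 = 90.396 mm

90.396 mm


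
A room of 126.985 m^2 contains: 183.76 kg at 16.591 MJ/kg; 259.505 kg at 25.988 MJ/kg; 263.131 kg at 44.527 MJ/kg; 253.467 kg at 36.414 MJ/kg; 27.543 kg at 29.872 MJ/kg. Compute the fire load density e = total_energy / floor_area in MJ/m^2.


Total energy = 183.76*16.591 + 259.505*25.988 + 263.131*44.527 + 253.467*36.414 + 27.543*29.872
= 3048.762 + 6744.016 + 11716.43 + 9229.747 + 822.7645
= 31561.72 MJ
e = 31561.72 / 126.985 = 248.55 MJ/m^2

248.55 MJ/m^2


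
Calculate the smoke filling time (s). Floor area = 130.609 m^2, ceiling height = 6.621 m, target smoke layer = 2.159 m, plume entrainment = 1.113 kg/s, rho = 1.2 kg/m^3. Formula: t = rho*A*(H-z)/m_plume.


H - z = 4.462 m
t = 1.2 * 130.609 * 4.462 / 1.113 = 628.33 s

628.33 s


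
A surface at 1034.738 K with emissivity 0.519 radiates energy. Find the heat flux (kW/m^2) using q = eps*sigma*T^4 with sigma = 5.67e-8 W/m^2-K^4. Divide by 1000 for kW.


T^4 = 1.1464e+12
q = 0.519 * 5.67e-8 * 1.1464e+12 / 1000 = 33.734 kW/m^2

33.734 kW/m^2


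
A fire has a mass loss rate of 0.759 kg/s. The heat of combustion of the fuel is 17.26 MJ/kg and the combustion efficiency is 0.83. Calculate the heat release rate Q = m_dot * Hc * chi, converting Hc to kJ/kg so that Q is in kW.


Hc = 17.26 MJ/kg = 17.26 * 1000 kJ/kg = 17260 kJ/kg
Q = 0.759 kg/s * 17260 kJ/kg * 0.83 = 10873 kW

10873 kW


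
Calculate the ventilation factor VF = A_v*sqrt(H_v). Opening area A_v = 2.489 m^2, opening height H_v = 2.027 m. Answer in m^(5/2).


sqrt(H_v) = 1.4237
VF = 2.489 * 1.4237 = 3.5437 m^(5/2)

3.5437 m^(5/2)


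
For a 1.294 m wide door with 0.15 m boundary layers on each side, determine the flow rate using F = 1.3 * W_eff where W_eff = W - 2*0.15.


W_eff = 1.294 - 0.30 = 0.994 m
F = 1.3 * 0.994 = 1.2922 persons/s

1.2922 persons/s


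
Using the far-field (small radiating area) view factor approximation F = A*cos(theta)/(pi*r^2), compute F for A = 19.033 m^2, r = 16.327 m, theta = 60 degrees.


cos(60 deg) = 0.5
pi*r^2 = 837.46
F = 19.033 * 0.5 / 837.46 = 0.011364

0.011364


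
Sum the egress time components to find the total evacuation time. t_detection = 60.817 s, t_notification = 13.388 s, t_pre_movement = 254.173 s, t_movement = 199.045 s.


Total = 60.817 + 13.388 + 254.173 + 199.045 = 527.423 s

527.423 s


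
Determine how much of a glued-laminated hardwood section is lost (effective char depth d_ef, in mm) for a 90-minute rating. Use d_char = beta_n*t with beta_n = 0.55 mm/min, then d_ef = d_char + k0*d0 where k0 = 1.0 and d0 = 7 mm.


d_char = 0.55 * 90 = 49.5 mm
d_ef = 49.5 + 1.0*7 = 56.5 mm

56.5 mm


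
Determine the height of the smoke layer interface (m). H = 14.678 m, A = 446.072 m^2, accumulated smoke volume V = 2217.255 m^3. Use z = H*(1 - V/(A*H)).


V/(A*H) = 0.33864
1 - 0.33864 = 0.66136
z = 14.678 * 0.66136 = 9.7074 m

9.7074 m


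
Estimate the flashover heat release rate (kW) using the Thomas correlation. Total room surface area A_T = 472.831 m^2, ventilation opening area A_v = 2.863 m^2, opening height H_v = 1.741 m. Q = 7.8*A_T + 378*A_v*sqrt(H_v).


7.8*A_T = 3688.1
sqrt(H_v) = 1.3195
378*A_v*sqrt(H_v) = 1427.9
Q = 3688.1 + 1427.9 = 5116.0 kW

5116.0 kW


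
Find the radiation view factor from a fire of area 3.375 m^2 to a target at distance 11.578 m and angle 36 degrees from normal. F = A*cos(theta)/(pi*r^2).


cos(36 deg) = 0.80902
pi*r^2 = 421.13
F = 3.375 * 0.80902 / 421.13 = 0.0064836

0.0064836


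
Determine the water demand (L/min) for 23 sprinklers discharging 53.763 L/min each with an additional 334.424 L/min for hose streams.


Sprinkler demand = 23 * 53.763 = 1236.549 L/min
Total = 1236.549 + 334.424 = 1570.973 L/min

1570.973 L/min


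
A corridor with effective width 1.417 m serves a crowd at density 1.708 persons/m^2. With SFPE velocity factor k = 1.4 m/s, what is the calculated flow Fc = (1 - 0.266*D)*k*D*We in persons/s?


1 - 0.266*D = 1 - 0.266*1.708 = 0.54567
Fs = 0.54567 * 1.4 * 1.708 = 1.3048 persons/(s*m)
Fc = 1.3048 * 1.417 = 1.8489 persons/s

1.8489 persons/s


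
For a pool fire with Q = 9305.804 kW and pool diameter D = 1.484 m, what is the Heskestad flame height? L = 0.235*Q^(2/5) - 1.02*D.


Q^(2/5) = 38.681
0.235 * Q^(2/5) = 9.0901
1.02 * D = 1.5137
L = 7.5764 m

7.5764 m


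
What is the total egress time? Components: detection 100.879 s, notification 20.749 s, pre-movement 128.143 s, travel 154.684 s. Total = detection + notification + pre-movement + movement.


Total = 100.879 + 20.749 + 128.143 + 154.684 = 404.455 s

404.455 s


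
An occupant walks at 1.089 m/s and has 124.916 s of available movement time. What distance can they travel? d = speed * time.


d = 1.089 * 124.916 = 136.03 m

136.03 m


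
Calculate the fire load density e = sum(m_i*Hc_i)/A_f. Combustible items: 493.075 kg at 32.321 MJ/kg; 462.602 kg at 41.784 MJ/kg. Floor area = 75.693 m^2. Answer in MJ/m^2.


Total energy = 493.075*32.321 + 462.602*41.784
= 15936.68 + 19329.36
= 35266.04 MJ
e = 35266.04 / 75.693 = 465.91 MJ/m^2

465.91 MJ/m^2


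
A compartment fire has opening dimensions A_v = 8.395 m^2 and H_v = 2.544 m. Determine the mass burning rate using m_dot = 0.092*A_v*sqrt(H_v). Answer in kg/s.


sqrt(H_v) = 1.5950
m_dot = 0.092 * 8.395 * 1.5950 = 1.2319 kg/s

1.2319 kg/s


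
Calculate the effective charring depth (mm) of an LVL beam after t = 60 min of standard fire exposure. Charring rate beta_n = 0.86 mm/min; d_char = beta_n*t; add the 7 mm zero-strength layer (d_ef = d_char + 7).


d_char = 0.86 * 60 = 51.6 mm
d_ef = 51.6 + 1.0*7 = 58.6 mm

58.6 mm


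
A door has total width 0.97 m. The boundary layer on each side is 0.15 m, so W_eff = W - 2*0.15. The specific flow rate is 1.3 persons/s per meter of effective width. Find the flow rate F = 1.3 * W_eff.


W_eff = 0.97 - 0.30 = 0.67 m
F = 1.3 * 0.67 = 0.871 persons/s

0.871 persons/s


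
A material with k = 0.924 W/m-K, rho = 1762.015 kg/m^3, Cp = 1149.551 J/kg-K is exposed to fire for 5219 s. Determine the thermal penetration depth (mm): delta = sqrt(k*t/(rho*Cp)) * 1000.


alpha = 0.924 / (1762.015 * 1149.551) = 4.5618e-07 m^2/s
alpha * t = 0.0023808
delta = sqrt(0.0023808) * 1000 = 48.793 mm

48.793 mm


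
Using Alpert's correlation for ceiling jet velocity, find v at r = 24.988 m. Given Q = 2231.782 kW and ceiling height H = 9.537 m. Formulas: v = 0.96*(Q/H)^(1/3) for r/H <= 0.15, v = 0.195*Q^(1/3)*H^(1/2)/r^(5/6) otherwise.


r/H = 24.988 / 9.537 = 2.6201
r/H > 0.15, so v = 0.195*Q^(1/3)*H^(1/2)/r^(5/6)
Q^(1/3) = 13.068
H^(1/2) = 3.0882
r^(5/6) = 14.614
v = 0.195 * 13.068 * 3.0882 / 14.614 = 0.53849 m/s

0.53849 m/s


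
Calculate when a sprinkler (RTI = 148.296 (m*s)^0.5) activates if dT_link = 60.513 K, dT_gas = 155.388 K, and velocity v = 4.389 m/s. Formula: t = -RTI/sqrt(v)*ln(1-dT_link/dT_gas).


dT_link/dT_gas = 0.38943
ln(1 - 0.38943) = -0.49336
t = -148.296 / sqrt(4.389) * -0.49336 = 34.923 s

34.923 s


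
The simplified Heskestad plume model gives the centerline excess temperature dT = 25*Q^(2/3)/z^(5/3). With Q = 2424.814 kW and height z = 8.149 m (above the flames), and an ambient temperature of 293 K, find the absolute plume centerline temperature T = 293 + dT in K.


Q^(2/3) = 180.49
z^(5/3) = 32.999
dT = 25 * 180.49 / 32.999 = 136.74 K
T = 293 + 136.74 = 429.74 K

429.74 K


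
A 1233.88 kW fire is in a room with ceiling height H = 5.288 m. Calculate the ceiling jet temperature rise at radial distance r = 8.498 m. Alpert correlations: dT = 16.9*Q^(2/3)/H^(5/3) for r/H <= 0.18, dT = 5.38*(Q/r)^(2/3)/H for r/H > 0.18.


r/H = 8.498 / 5.288 = 1.6070
r/H > 0.18, so dT = 5.38*(Q/r)^(2/3)/H
Q/r = 145.20
(Q/r)^(2/3) = 27.625
dT = 5.38 * 27.625 / 5.288 = 28.106 K

28.106 K


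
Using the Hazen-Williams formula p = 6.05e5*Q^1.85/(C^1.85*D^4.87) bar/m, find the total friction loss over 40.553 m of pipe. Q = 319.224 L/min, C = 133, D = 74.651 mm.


Q^1.85 = 42912
C^1.85 = 8494.3
D^4.87 = 1.3234e+09
p/m = 0.0023095 bar/m
p_total = 0.0023095 * 40.553 = 0.093658 bar

0.093658 bar


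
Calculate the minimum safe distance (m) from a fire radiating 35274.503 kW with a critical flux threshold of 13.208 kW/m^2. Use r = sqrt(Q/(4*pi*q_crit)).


4*pi*q_crit = 165.98
Q/(4*pi*q_crit) = 212.53
r = sqrt(212.53) = 14.578 m

14.578 m


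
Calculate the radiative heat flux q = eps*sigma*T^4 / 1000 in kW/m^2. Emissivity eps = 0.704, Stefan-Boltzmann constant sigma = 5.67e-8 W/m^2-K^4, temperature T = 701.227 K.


T^4 = 2.4179e+11
q = 0.704 * 5.67e-8 * 2.4179e+11 / 1000 = 9.6514 kW/m^2

9.6514 kW/m^2


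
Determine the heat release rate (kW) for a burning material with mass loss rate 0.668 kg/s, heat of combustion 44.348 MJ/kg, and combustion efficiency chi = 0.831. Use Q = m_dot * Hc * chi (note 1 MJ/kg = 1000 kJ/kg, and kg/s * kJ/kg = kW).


Hc = 44.348 MJ/kg = 44.348 * 1000 kJ/kg = 44348 kJ/kg
Q = 0.668 kg/s * 44348 kJ/kg * 0.831 = 24618 kW

24618 kW


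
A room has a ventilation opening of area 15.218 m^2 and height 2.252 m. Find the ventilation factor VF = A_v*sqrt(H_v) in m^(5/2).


sqrt(H_v) = 1.5007
VF = 15.218 * 1.5007 = 22.837 m^(5/2)

22.837 m^(5/2)


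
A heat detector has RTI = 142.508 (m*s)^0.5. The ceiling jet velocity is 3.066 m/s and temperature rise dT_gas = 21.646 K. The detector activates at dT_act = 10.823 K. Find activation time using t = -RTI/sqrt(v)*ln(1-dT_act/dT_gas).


dT_act/dT_gas = 0.5
ln(1 - 0.5) = -0.69315
t = -142.508 / sqrt(3.066) * -0.69315 = 56.413 s

56.413 s


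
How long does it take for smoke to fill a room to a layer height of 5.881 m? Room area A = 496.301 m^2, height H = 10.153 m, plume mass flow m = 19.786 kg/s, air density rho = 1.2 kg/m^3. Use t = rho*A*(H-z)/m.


H - z = 4.272 m
t = 1.2 * 496.301 * 4.272 / 19.786 = 128.59 s

128.59 s


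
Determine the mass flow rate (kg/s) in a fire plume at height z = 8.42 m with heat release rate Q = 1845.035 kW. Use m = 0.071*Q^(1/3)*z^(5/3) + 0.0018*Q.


Q^(1/3) = 12.265
z^(5/3) = 34.849
First term = 0.071 * 12.265 * 34.849 = 30.347
Second term = 0.0018 * 1845.035 = 3.3211
m = 33.668 kg/s

33.668 kg/s


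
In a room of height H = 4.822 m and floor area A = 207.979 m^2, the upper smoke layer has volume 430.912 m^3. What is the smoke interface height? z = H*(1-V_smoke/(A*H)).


V/(A*H) = 0.42968
1 - 0.42968 = 0.57032
z = 4.822 * 0.57032 = 2.7501 m

2.7501 m


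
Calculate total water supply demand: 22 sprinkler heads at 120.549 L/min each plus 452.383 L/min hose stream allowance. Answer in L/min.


Sprinkler demand = 22 * 120.549 = 2652.078 L/min
Total = 2652.078 + 452.383 = 3104.461 L/min

3104.461 L/min


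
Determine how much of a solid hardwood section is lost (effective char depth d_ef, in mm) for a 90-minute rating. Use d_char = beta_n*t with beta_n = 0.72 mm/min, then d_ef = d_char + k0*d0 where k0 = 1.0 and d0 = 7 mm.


d_char = 0.72 * 90 = 64.8 mm
d_ef = 64.8 + 1.0*7 = 71.8 mm

71.8 mm


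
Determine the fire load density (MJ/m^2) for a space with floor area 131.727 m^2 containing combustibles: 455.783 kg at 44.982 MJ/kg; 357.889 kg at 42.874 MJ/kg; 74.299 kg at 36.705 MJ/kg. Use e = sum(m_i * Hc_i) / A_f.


Total energy = 455.783*44.982 + 357.889*42.874 + 74.299*36.705
= 20502.03 + 15344.13 + 2727.145
= 38573.31 MJ
e = 38573.31 / 131.727 = 292.83 MJ/m^2

292.83 MJ/m^2


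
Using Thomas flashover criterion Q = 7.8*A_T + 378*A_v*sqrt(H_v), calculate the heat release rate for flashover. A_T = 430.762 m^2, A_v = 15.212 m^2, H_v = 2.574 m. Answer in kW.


7.8*A_T = 3359.9
sqrt(H_v) = 1.6044
378*A_v*sqrt(H_v) = 9225.3
Q = 3359.9 + 9225.3 = 12585 kW

12585 kW


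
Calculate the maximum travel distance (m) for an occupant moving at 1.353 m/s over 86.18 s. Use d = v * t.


d = 1.353 * 86.18 = 116.60 m

116.60 m


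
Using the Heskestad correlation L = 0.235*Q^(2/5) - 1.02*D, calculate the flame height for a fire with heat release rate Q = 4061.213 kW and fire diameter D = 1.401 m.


Q^(2/5) = 27.763
0.235 * Q^(2/5) = 6.5242
1.02 * D = 1.4290
L = 5.0952 m

5.0952 m


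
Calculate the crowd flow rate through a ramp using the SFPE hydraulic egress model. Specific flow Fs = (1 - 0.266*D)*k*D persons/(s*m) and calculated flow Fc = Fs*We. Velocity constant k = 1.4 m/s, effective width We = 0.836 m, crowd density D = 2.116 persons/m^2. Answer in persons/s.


1 - 0.266*D = 1 - 0.266*2.116 = 0.43714
Fs = 0.43714 * 1.4 * 2.116 = 1.2950 persons/(s*m)
Fc = 1.2950 * 0.836 = 1.0826 persons/s

1.0826 persons/s


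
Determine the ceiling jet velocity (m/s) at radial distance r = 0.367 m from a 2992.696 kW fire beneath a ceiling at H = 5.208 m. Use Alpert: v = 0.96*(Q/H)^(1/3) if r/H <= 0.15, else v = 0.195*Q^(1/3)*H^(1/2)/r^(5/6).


r/H = 0.367 / 5.208 = 0.070469
r/H <= 0.15, so v = 0.96*(Q/H)^(1/3)
Q/H = 574.63
(Q/H)^(1/3) = 8.3138
v = 0.96 * 8.3138 = 7.9812 m/s

7.9812 m/s


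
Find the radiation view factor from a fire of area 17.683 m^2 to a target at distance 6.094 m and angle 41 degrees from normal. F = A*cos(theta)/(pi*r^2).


cos(41 deg) = 0.75471
pi*r^2 = 116.67
F = 17.683 * 0.75471 / 116.67 = 0.11439

0.11439


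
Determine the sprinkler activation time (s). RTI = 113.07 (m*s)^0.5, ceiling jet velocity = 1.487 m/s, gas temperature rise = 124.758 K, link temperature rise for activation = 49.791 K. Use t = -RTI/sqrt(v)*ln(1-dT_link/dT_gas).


dT_link/dT_gas = 0.39910
ln(1 - 0.39910) = -0.50933
t = -113.07 / sqrt(1.487) * -0.50933 = 47.227 s

47.227 s


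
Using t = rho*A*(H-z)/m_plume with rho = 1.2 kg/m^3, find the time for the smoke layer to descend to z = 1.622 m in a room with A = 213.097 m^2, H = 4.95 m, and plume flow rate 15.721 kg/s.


H - z = 3.328 m
t = 1.2 * 213.097 * 3.328 / 15.721 = 54.133 s

54.133 s


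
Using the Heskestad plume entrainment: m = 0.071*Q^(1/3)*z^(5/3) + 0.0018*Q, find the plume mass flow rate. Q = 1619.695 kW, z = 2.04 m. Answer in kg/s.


Q^(1/3) = 11.744
z^(5/3) = 3.2813
First term = 0.071 * 11.744 * 3.2813 = 2.7360
Second term = 0.0018 * 1619.695 = 2.9155
m = 5.6515 kg/s

5.6515 kg/s


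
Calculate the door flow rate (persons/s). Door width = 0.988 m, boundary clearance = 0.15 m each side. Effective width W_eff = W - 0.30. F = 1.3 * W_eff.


W_eff = 0.988 - 0.30 = 0.688 m
F = 1.3 * 0.688 = 0.89440 persons/s

0.89440 persons/s


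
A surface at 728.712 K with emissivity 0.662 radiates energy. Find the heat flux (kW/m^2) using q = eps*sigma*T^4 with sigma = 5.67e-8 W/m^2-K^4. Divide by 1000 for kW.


T^4 = 2.8198e+11
q = 0.662 * 5.67e-8 * 2.8198e+11 / 1000 = 10.584 kW/m^2

10.584 kW/m^2


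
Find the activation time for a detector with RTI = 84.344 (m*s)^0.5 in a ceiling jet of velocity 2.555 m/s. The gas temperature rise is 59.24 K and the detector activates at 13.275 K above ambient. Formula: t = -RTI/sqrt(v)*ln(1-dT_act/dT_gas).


dT_act/dT_gas = 0.22409
ln(1 - 0.22409) = -0.25372
t = -84.344 / sqrt(2.555) * -0.25372 = 13.388 s

13.388 s


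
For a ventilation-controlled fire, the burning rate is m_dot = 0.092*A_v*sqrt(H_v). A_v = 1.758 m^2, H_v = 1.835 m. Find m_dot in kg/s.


sqrt(H_v) = 1.3546
m_dot = 0.092 * 1.758 * 1.3546 = 0.21909 kg/s

0.21909 kg/s


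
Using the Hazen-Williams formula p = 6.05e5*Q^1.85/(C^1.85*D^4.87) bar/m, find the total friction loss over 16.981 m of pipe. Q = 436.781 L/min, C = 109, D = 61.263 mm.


Q^1.85 = 76646
C^1.85 = 5878.1
D^4.87 = 5.0542e+08
p/m = 0.015608 bar/m
p_total = 0.015608 * 16.981 = 0.26504 bar

0.26504 bar


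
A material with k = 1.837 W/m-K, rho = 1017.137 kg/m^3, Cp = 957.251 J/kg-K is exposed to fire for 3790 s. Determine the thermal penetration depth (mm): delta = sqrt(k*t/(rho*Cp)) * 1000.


alpha = 1.837 / (1017.137 * 957.251) = 1.8867e-06 m^2/s
alpha * t = 0.0071506
delta = sqrt(0.0071506) * 1000 = 84.561 mm

84.561 mm


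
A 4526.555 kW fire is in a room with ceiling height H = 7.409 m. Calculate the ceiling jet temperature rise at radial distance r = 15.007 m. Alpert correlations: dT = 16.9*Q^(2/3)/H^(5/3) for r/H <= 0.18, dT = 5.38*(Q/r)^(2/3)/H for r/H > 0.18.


r/H = 15.007 / 7.409 = 2.0255
r/H > 0.18, so dT = 5.38*(Q/r)^(2/3)/H
Q/r = 301.63
(Q/r)^(2/3) = 44.976
dT = 5.38 * 44.976 / 7.409 = 32.659 K

32.659 K


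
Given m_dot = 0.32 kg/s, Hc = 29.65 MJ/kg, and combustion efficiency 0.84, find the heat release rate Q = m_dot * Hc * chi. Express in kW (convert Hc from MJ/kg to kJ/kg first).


Hc = 29.65 MJ/kg = 29.65 * 1000 kJ/kg = 29650 kJ/kg
Q = 0.32 kg/s * 29650 kJ/kg * 0.84 = 7969.92 kW

7969.92 kW


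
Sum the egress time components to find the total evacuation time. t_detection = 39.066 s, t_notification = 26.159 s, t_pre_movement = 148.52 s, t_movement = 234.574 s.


Total = 39.066 + 26.159 + 148.52 + 234.574 = 448.319 s

448.319 s


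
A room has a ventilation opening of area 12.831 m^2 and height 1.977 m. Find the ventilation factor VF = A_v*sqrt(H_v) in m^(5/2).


sqrt(H_v) = 1.4061
VF = 12.831 * 1.4061 = 18.041 m^(5/2)

18.041 m^(5/2)


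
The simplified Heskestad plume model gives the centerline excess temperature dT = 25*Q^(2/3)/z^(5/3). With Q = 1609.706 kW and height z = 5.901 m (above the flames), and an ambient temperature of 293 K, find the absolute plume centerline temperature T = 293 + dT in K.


Q^(2/3) = 137.35
z^(5/3) = 19.270
dT = 25 * 137.35 / 19.270 = 178.19 K
T = 293 + 178.19 = 471.19 K

471.19 K


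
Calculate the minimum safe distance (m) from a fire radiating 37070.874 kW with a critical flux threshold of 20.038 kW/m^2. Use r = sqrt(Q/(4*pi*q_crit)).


4*pi*q_crit = 251.80
Q/(4*pi*q_crit) = 147.22
r = sqrt(147.22) = 12.133 m

12.133 m


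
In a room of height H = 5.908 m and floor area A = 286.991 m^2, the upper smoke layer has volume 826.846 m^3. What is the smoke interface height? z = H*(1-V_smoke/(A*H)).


V/(A*H) = 0.48766
1 - 0.48766 = 0.51234
z = 5.908 * 0.51234 = 3.0269 m

3.0269 m


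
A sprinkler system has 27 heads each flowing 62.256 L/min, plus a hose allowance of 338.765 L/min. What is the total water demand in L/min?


Sprinkler demand = 27 * 62.256 = 1680.912 L/min
Total = 1680.912 + 338.765 = 2019.677 L/min

2019.677 L/min


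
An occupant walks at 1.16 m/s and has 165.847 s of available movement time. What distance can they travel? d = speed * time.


d = 1.16 * 165.847 = 192.38 m

192.38 m


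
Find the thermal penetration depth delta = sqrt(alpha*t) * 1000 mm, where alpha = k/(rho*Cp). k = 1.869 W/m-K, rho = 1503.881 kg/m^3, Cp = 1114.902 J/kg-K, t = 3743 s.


alpha = 1.869 / (1503.881 * 1114.902) = 1.1147e-06 m^2/s
alpha * t = 0.0041723
delta = sqrt(0.0041723) * 1000 = 64.594 mm

64.594 mm


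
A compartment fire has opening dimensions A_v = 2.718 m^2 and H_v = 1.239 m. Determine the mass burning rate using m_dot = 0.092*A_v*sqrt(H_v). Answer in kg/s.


sqrt(H_v) = 1.1131
m_dot = 0.092 * 2.718 * 1.1131 = 0.27834 kg/s

0.27834 kg/s


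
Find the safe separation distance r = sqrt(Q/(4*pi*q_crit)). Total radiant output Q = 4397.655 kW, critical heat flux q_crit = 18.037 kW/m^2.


4*pi*q_crit = 226.66
Q/(4*pi*q_crit) = 19.402
r = sqrt(19.402) = 4.4048 m

4.4048 m


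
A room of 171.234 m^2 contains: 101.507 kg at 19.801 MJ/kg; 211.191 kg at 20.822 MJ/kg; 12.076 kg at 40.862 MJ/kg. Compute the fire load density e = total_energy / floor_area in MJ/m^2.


Total energy = 101.507*19.801 + 211.191*20.822 + 12.076*40.862
= 2009.940 + 4397.419 + 493.4495
= 6900.809 MJ
e = 6900.809 / 171.234 = 40.300 MJ/m^2

40.300 MJ/m^2


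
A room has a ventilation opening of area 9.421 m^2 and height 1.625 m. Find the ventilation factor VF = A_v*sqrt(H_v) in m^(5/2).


sqrt(H_v) = 1.2748
VF = 9.421 * 1.2748 = 12.009 m^(5/2)

12.009 m^(5/2)


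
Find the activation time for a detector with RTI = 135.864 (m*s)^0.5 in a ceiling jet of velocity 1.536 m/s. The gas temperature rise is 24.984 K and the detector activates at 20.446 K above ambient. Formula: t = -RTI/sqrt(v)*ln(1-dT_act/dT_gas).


dT_act/dT_gas = 0.81836
ln(1 - 0.81836) = -1.7057
t = -135.864 / sqrt(1.536) * -1.7057 = 186.99 s

186.99 s


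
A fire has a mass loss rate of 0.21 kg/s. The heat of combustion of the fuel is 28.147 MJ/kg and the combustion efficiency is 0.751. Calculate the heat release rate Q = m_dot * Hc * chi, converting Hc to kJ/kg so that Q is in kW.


Hc = 28.147 MJ/kg = 28.147 * 1000 kJ/kg = 28147 kJ/kg
Q = 0.21 kg/s * 28147 kJ/kg * 0.751 = 4439.1 kW

4439.1 kW


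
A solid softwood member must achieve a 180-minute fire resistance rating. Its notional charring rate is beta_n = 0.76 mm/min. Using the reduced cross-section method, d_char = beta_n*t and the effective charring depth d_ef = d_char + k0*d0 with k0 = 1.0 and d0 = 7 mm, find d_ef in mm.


d_char = 0.76 * 180 = 136.8 mm
d_ef = 136.8 + 1.0*7 = 143.8 mm

143.8 mm


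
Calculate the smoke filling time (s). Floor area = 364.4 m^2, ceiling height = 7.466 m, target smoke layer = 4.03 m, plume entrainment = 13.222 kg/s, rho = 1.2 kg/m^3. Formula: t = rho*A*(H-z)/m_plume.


H - z = 3.436 m
t = 1.2 * 364.4 * 3.436 / 13.222 = 113.64 s

113.64 s


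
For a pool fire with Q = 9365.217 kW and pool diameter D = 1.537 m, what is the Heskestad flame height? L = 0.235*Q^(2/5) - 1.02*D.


Q^(2/5) = 38.780
0.235 * Q^(2/5) = 9.1133
1.02 * D = 1.5677
L = 7.5455 m

7.5455 m


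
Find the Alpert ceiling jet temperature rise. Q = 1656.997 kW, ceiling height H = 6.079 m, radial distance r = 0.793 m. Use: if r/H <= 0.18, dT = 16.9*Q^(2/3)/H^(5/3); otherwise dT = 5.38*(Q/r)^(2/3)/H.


r/H = 0.793 / 6.079 = 0.13045
r/H <= 0.18, so dT = 16.9*Q^(2/3)/H^(5/3)
Q^(2/3) = 140.03
H^(5/3) = 20.248
dT = 16.9 * 140.03 / 20.248 = 116.87 K

116.87 K


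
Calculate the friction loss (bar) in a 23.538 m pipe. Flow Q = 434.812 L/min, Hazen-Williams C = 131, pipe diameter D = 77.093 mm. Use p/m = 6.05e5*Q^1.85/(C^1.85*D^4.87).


Q^1.85 = 76008
C^1.85 = 8259.5
D^4.87 = 1.5480e+09
p/m = 0.0035967 bar/m
p_total = 0.0035967 * 23.538 = 0.084658 bar

0.084658 bar


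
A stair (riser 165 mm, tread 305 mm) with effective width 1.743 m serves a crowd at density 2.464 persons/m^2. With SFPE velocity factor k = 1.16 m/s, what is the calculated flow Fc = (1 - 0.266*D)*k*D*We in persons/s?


1 - 0.266*D = 1 - 0.266*2.464 = 0.34458
Fs = 0.34458 * 1.16 * 2.464 = 0.98488 persons/(s*m)
Fc = 0.98488 * 1.743 = 1.7166 persons/s

1.7166 persons/s


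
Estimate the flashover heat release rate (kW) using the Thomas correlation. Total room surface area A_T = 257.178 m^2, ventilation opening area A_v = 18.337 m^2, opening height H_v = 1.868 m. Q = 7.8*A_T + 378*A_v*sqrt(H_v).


7.8*A_T = 2006.0
sqrt(H_v) = 1.3667
378*A_v*sqrt(H_v) = 9473.5
Q = 2006.0 + 9473.5 = 11479 kW

11479 kW


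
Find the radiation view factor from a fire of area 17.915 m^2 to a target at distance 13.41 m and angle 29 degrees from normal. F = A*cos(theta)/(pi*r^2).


cos(29 deg) = 0.87462
pi*r^2 = 564.95
F = 17.915 * 0.87462 / 564.95 = 0.027735

0.027735


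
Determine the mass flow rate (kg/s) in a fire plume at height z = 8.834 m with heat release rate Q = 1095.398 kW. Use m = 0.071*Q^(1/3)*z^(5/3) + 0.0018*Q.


Q^(1/3) = 10.308
z^(5/3) = 37.751
First term = 0.071 * 10.308 * 37.751 = 27.630
Second term = 0.0018 * 1095.398 = 1.9717
m = 29.602 kg/s

29.602 kg/s


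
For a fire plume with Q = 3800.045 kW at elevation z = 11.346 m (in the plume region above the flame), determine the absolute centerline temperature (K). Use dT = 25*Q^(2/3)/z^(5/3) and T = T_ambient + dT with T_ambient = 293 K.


Q^(2/3) = 243.52
z^(5/3) = 57.289
dT = 25 * 243.52 / 57.289 = 106.27 K
T = 293 + 106.27 = 399.27 K

399.27 K


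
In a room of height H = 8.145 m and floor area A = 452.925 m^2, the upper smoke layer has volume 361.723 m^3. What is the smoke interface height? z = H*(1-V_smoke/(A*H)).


V/(A*H) = 0.098053
1 - 0.098053 = 0.90195
z = 8.145 * 0.90195 = 7.3464 m

7.3464 m


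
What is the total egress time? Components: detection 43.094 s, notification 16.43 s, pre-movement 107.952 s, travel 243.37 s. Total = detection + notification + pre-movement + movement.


Total = 43.094 + 16.43 + 107.952 + 243.37 = 410.846 s

410.846 s


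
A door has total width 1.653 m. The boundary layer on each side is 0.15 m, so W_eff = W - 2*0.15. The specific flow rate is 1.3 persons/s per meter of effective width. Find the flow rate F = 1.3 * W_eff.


W_eff = 1.653 - 0.30 = 1.353 m
F = 1.3 * 1.353 = 1.7589 persons/s

1.7589 persons/s


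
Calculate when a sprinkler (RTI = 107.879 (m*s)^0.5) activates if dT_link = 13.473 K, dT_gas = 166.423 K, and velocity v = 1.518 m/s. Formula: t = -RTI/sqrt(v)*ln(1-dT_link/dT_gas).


dT_link/dT_gas = 0.080956
ln(1 - 0.080956) = -0.084422
t = -107.879 / sqrt(1.518) * -0.084422 = 7.3919 s

7.3919 s


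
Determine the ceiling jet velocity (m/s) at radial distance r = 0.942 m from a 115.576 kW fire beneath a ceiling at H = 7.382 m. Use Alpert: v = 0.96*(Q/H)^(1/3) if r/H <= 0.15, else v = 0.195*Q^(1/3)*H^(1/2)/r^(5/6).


r/H = 0.942 / 7.382 = 0.12761
r/H <= 0.15, so v = 0.96*(Q/H)^(1/3)
Q/H = 15.656
(Q/H)^(1/3) = 2.5017
v = 0.96 * 2.5017 = 2.4016 m/s

2.4016 m/s


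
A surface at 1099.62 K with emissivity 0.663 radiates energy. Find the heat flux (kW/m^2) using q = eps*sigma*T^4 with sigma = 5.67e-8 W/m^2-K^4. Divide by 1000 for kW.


T^4 = 1.4621e+12
q = 0.663 * 5.67e-8 * 1.4621e+12 / 1000 = 54.963 kW/m^2

54.963 kW/m^2


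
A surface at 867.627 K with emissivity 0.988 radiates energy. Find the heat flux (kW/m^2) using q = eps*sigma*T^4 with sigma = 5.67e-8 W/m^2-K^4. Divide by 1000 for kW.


T^4 = 5.6667e+11
q = 0.988 * 5.67e-8 * 5.6667e+11 / 1000 = 31.745 kW/m^2

31.745 kW/m^2


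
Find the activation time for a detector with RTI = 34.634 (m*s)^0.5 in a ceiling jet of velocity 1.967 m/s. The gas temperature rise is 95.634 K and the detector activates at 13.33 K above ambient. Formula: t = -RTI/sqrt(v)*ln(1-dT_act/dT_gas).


dT_act/dT_gas = 0.13939
ln(1 - 0.13939) = -0.15011
t = -34.634 / sqrt(1.967) * -0.15011 = 3.7069 s

3.7069 s


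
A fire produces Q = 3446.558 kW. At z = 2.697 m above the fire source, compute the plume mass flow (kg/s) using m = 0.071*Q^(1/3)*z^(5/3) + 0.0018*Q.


Q^(1/3) = 15.105
z^(5/3) = 5.2256
First term = 0.071 * 15.105 * 5.2256 = 5.6043
Second term = 0.0018 * 3446.558 = 6.2038
m = 11.808 kg/s

11.808 kg/s


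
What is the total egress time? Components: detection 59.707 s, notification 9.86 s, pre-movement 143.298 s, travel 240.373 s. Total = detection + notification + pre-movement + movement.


Total = 59.707 + 9.86 + 143.298 + 240.373 = 453.238 s

453.238 s


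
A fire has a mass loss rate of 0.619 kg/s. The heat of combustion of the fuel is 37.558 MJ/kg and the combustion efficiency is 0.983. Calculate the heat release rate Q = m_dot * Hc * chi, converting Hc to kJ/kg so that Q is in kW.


Hc = 37.558 MJ/kg = 37.558 * 1000 kJ/kg = 37558 kJ/kg
Q = 0.619 kg/s * 37558 kJ/kg * 0.983 = 22853 kW

22853 kW


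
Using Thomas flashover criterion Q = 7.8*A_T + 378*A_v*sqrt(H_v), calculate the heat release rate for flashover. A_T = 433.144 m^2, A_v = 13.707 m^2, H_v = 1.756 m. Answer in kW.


7.8*A_T = 3378.5
sqrt(H_v) = 1.3251
378*A_v*sqrt(H_v) = 6865.9
Q = 3378.5 + 6865.9 = 10244 kW

10244 kW


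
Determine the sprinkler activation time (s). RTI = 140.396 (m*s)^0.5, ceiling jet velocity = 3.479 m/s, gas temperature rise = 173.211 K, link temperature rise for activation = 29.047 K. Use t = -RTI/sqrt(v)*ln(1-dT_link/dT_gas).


dT_link/dT_gas = 0.16770
ln(1 - 0.16770) = -0.18356
t = -140.396 / sqrt(3.479) * -0.18356 = 13.817 s

13.817 s


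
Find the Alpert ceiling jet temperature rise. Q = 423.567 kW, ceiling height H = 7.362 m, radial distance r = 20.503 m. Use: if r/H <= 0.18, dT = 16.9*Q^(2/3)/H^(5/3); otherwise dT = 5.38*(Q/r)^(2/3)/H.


r/H = 20.503 / 7.362 = 2.7850
r/H > 0.18, so dT = 5.38*(Q/r)^(2/3)/H
Q/r = 20.659
(Q/r)^(2/3) = 7.5290
dT = 5.38 * 7.5290 / 7.362 = 5.5020 K

5.5020 K


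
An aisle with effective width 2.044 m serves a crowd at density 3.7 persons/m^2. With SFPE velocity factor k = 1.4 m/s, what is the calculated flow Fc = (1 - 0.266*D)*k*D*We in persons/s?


1 - 0.266*D = 1 - 0.266*3.7 = 0.015800
Fs = 0.015800 * 1.4 * 3.7 = 0.081844 persons/(s*m)
Fc = 0.081844 * 2.044 = 0.16729 persons/s

0.16729 persons/s


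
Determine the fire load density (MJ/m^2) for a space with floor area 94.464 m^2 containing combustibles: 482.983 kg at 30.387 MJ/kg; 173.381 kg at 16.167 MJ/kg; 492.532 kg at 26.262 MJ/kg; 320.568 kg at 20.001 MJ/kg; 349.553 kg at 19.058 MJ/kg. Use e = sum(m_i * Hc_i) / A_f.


Total energy = 482.983*30.387 + 173.381*16.167 + 492.532*26.262 + 320.568*20.001 + 349.553*19.058
= 14676.40 + 2803.051 + 12934.88 + 6411.681 + 6661.781
= 43487.79 MJ
e = 43487.79 / 94.464 = 460.36 MJ/m^2

460.36 MJ/m^2


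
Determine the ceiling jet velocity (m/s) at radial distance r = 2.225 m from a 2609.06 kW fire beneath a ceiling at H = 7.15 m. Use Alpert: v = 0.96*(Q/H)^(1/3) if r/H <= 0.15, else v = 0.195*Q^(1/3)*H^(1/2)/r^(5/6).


r/H = 2.225 / 7.15 = 0.31119
r/H > 0.15, so v = 0.195*Q^(1/3)*H^(1/2)/r^(5/6)
Q^(1/3) = 13.767
H^(1/2) = 2.6739
r^(5/6) = 1.9473
v = 0.195 * 13.767 * 2.6739 / 1.9473 = 3.6862 m/s

3.6862 m/s


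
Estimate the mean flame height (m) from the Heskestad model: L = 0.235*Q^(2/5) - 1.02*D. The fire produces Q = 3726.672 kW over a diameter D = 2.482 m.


Q^(2/5) = 26.824
0.235 * Q^(2/5) = 6.3037
1.02 * D = 2.5316
L = 3.7721 m

3.7721 m


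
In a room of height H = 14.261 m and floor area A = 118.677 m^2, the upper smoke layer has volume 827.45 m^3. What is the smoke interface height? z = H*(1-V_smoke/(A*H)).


V/(A*H) = 0.48891
1 - 0.48891 = 0.51109
z = 14.261 * 0.51109 = 7.2887 m

7.2887 m


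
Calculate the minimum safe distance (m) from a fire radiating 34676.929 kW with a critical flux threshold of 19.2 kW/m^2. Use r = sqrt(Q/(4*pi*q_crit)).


4*pi*q_crit = 241.27
Q/(4*pi*q_crit) = 143.72
r = sqrt(143.72) = 11.988 m

11.988 m


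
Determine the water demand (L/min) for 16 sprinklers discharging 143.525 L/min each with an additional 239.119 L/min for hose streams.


Sprinkler demand = 16 * 143.525 = 2296.4 L/min
Total = 2296.4 + 239.119 = 2535.519 L/min

2535.519 L/min


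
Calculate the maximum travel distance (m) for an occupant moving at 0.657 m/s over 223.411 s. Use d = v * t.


d = 0.657 * 223.411 = 146.78 m

146.78 m
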